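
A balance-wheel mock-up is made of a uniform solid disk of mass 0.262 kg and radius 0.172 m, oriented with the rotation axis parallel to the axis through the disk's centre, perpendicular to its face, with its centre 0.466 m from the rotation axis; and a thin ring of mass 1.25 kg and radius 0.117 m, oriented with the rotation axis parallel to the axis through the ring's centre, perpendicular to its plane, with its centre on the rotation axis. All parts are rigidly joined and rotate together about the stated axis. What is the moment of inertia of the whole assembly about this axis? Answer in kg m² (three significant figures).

Solid disk: I_cm = (1/2)MR² = (1/2)(0.262)(0.172)² = 0.0038755 kg m²; centre at d = 0.466 m, so I = I_cm + Md² gives I = 0.0038755 + (0.262)(0.466)² = 0.06077 kg m².
Thin ring: I_cm = MR² = (1.25)(0.117)² = 0.017111 kg m²; axis through the centre, so I = 0.017111 kg m².
Total I = 0.06077 + 0.017111 = 0.077882 kg m².

0.0779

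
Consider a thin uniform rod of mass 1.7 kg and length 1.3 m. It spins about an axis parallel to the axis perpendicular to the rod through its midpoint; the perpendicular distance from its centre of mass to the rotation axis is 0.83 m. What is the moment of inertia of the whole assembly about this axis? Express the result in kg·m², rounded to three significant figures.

I_cm = (1/12)ML² = (1/12)(1.7)(1.3)² = 0.23942 kg·m²; centre at d = 0.83 m, so the parallel axis theorem gives I = 0.23942 + (1.7)(0.83)² = 1.4105 kg·m².

1.41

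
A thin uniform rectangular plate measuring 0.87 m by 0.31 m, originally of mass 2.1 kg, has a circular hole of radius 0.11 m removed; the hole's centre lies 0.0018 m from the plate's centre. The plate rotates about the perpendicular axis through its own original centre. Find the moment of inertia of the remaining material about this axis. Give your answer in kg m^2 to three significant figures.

Unpierced body about its centre: I₀ = (1/12)M(a²+b²) = (1/12)(2.1)[(0.87)² + (0.31)²] = 0.14927 kg m^2.
The removed disk has mass m = M·πr²/(ab) = (2.1)·π(0.11)²/(0.87·0.31) = 0.29599 kg (same uniform areal density).
Its moment of inertia about the rotation axis (parallel-axis theorem): I_hole = (1/2)mr² + md² = (1/2)(0.29599)(0.11)² + (0.29599)(0.0018)² = 0.0017917 kg m^2.
Treating the hole as negative mass, I = I₀ − I_hole = 0.14927 − 0.0017917 = 0.14748 kg m^2.

0.147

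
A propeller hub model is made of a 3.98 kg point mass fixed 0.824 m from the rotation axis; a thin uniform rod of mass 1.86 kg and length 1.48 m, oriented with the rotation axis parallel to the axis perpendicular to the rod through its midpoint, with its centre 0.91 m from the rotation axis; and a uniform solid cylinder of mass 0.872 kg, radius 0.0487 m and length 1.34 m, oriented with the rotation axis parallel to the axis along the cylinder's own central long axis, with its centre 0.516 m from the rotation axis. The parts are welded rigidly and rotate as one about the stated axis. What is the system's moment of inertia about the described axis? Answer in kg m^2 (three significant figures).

Point mass: I_cm = 0; centre at d = 0.824 m, so the parallel axis theorem gives I = 0 + (3.98)(0.824)² = 2.7023 kg m^2.
Thin rod: I_cm = (1/12)ML² = (1/12)(1.86)(1.48)² = 0.33951 kg m^2; centre at d = 0.91 m, so the parallel axis theorem gives I = 0.33951 + (1.86)(0.91)² = 1.8798 kg m^2.
Solid cylinder: I_cm = (1/2)MR² = (1/2)(0.872)(0.0487)² = 0.0010341 kg m^2; centre at d = 0.516 m, so the parallel axis theorem gives I = 0.0010341 + (0.872)(0.516)² = 0.23321 kg m^2.
Total I = 2.7023 + 1.8798 + 0.23321 = 4.8153 kg m^2.

4.82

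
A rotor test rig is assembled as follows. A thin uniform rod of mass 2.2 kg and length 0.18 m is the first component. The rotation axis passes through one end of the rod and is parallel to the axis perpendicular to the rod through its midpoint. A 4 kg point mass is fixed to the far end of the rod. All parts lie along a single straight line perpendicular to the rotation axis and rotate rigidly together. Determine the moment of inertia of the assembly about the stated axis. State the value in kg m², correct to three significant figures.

Thin rod: I_cm = (1/12)ML² = (1/12)(2.2)(0.18)² = 0.00594 kg m²; centre at d = 0.09 m, so I = I_cm + Md² gives I = 0.00594 + (2.2)(0.09)² = 0.02376 kg m².
Point mass: I_cm = 0; centre at d = 0.09 + 0.09 = 0.18 m, so I = I_cm + Md² gives I = 0 + (4)(0.18)² = 0.1296 kg m².
Total I = 0.02376 + 0.1296 = 0.15336 kg m².

0.153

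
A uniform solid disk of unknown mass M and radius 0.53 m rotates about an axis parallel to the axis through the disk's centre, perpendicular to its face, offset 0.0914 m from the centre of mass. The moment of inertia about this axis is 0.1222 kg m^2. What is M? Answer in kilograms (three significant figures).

0.821

I = I_cm + Md² = (1/2)MR² + Md² = M·[0.5·(0.53)² + (0.0914)²] = M·0.1488.
So M = 0.1222 / 0.1488 = 0.82121 kg.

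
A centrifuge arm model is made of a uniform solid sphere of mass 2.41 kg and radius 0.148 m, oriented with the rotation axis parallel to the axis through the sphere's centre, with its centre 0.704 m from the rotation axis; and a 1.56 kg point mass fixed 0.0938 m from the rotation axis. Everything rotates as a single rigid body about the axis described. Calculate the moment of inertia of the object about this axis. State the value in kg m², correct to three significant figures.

1.23

Solid sphere: I_cm = (2/5)MR² = (2/5)(2.41)(0.148)² = 0.021115 kg m²; centre at d = 0.704 m, so I = I_cm + Md² gives I = 0.021115 + (2.41)(0.704)² = 1.2156 kg m².
Point mass: I_cm = 0; centre at d = 0.0938 m, so I = I_cm + Md² gives I = 0 + (1.56)(0.0938)² = 0.013726 kg m².
Total I = 1.2156 + 0.013726 = 1.2293 kg m².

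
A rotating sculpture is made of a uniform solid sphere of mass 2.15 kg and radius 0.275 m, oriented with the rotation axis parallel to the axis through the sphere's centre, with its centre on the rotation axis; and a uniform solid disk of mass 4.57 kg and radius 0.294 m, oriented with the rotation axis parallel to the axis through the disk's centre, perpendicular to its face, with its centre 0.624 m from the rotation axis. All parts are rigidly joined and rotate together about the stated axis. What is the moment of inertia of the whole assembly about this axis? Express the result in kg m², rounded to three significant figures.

Solid sphere: I_cm = (2/5)MR² = (2/5)(2.15)(0.275)² = 0.065038 kg m²; axis through the centre, so I = 0.065038 kg m².
Solid disk: I_cm = (1/2)MR² = (1/2)(4.57)(0.294)² = 0.19751 kg m²; centre at d = 0.624 m, so I = I_cm + Md² gives I = 0.19751 + (4.57)(0.624)² = 1.977 kg m².
Total I = 0.065038 + 1.977 = 2.042 kg m².

2.04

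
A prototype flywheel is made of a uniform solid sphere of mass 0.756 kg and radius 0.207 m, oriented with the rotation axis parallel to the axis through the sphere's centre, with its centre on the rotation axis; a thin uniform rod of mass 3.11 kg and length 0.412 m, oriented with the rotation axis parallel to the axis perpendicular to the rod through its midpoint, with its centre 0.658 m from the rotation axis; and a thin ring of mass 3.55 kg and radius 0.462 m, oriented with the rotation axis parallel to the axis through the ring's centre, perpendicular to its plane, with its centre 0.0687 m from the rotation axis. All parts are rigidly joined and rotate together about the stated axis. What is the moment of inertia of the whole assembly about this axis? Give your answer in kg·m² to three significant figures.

2.18

Solid sphere: I_cm = (2/5)MR² = (2/5)(0.756)(0.207)² = 0.012958 kg·m²; axis through the centre, so I = 0.012958 kg·m².
Thin rod: I_cm = (1/12)ML² = (1/12)(3.11)(0.412)² = 0.043992 kg·m²; centre at d = 0.658 m, so I = I_cm + Md² gives I = 0.043992 + (3.11)(0.658)² = 1.3905 kg·m².
Thin ring: I_cm = MR² = (3.55)(0.462)² = 0.75773 kg·m²; centre at d = 0.0687 m, so I = I_cm + Md² gives I = 0.75773 + (3.55)(0.0687)² = 0.77448 kg·m².
Total I = 0.012958 + 1.3905 + 0.77448 = 2.1779 kg·m².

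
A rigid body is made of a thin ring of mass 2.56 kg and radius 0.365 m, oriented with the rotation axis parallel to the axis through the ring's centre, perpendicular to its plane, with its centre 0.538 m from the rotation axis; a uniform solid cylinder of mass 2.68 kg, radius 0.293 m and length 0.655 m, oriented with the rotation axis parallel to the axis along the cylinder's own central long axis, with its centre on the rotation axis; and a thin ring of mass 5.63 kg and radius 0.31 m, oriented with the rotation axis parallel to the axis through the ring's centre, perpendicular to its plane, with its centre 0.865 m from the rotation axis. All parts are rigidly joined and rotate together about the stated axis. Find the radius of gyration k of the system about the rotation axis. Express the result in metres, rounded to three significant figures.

0.740

Thin ring: I_cm = MR² = (2.56)(0.365)² = 0.34106 kg m^2; centre at d = 0.538 m, so the parallel axis theorem gives I = 0.34106 + (2.56)(0.538)² = 1.082 kg m^2.
Solid cylinder: I_cm = (1/2)MR² = (1/2)(2.68)(0.293)² = 0.11504 kg m^2; axis through the centre, so I = 0.11504 kg m^2.
Thin ring: I_cm = MR² = (5.63)(0.31)² = 0.54104 kg m^2; centre at d = 0.865 m, so the parallel axis theorem gives I = 0.54104 + (5.63)(0.865)² = 4.7535 kg m^2.
Total I = 5.9506 kg m^2; total mass M = 10.87 kg.
k = √(I/M) = √(5.9506/10.87) = 0.73989 m.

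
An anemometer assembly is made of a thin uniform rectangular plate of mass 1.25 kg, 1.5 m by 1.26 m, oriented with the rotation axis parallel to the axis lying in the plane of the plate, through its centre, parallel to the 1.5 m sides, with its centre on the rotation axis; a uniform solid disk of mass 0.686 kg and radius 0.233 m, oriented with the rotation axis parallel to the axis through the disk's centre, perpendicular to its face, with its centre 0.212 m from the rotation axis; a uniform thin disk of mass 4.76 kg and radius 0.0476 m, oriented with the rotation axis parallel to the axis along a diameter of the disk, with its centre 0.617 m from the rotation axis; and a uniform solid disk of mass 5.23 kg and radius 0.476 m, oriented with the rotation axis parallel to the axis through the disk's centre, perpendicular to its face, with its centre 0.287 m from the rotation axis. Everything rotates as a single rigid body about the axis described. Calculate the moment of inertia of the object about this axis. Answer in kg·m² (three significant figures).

3.05

Rectangular plate: I_cm = (1/12)Mb² = (1/12)(1.25)(1.26)² = 0.16537 kg·m²; axis through the centre, so I = 0.16537 kg·m².
Solid disk: I_cm = (1/2)MR² = (1/2)(0.686)(0.233)² = 0.018621 kg·m²; centre at d = 0.212 m, so the parallel axis theorem gives I = 0.018621 + (0.686)(0.212)² = 0.049453 kg·m².
Thin disk: I_cm = (1/4)MR² = (1/4)(4.76)(0.0476)² = 0.0026963 kg·m²; centre at d = 0.617 m, so the parallel axis theorem gives I = 0.0026963 + (4.76)(0.617)² = 1.8148 kg·m².
Solid disk: I_cm = (1/2)MR² = (1/2)(5.23)(0.476)² = 0.5925 kg·m²; centre at d = 0.287 m, so the parallel axis theorem gives I = 0.5925 + (5.23)(0.287)² = 1.0233 kg·m².
Total I = 0.16537 + 0.049453 + 1.8148 + 1.0233 = 3.0529 kg·m².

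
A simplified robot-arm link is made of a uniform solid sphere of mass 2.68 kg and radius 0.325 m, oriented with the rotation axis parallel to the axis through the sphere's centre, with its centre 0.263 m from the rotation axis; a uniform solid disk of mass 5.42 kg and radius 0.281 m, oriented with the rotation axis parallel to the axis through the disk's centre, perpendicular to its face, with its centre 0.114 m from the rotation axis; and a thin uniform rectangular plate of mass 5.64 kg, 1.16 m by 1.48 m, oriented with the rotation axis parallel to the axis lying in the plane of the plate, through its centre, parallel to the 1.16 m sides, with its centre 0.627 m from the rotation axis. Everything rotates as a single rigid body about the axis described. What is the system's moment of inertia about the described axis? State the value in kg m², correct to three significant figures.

3.83

Solid sphere: I_cm = (2/5)MR² = (2/5)(2.68)(0.325)² = 0.11323 kg m²; centre at d = 0.263 m, so I = I_cm + Md² gives I = 0.11323 + (2.68)(0.263)² = 0.2986 kg m².
Solid disk: I_cm = (1/2)MR² = (1/2)(5.42)(0.281)² = 0.21398 kg m²; centre at d = 0.114 m, so I = I_cm + Md² gives I = 0.21398 + (5.42)(0.114)² = 0.28442 kg m².
Rectangular plate: I_cm = (1/12)Mb² = (1/12)(5.64)(1.48)² = 1.0295 kg m²; centre at d = 0.627 m, so I = I_cm + Md² gives I = 1.0295 + (5.64)(0.627)² = 3.2467 kg m².
Total I = 0.2986 + 0.28442 + 3.2467 = 3.8298 kg m².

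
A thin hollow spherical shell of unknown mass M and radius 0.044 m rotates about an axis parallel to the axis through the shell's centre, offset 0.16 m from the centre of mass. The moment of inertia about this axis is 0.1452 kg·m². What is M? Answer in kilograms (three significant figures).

I = I_cm + Md² = (2/3)MR² + Md² = M·[0.666667·(0.044)² + (0.16)²] = M·0.026891.
So M = 0.1452 / 0.026891 = 5.3996 kg.

5.40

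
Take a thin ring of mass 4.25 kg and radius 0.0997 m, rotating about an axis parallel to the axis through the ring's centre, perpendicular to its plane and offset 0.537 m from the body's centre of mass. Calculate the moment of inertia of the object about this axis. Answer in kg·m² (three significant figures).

I_cm = MR² = (4.25)(0.0997)² = 0.042245 kg·m²; centre at d = 0.537 m, so I = I_cm + Md² gives I = 0.042245 + (4.25)(0.537)² = 1.2678 kg·m².

1.27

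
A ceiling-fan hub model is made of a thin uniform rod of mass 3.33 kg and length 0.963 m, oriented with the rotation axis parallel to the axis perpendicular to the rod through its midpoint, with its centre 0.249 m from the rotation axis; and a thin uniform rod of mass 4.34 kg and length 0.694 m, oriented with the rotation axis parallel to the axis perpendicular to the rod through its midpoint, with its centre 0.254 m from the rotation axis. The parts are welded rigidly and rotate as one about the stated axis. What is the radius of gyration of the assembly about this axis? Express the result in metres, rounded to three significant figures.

Thin rod: I_cm = (1/12)ML² = (1/12)(3.33)(0.963)² = 0.25734 kg·m²; centre at d = 0.249 m, so the parallel axis theorem gives I = 0.25734 + (3.33)(0.249)² = 0.46381 kg·m².
Thin rod: I_cm = (1/12)ML² = (1/12)(4.34)(0.694)² = 0.17419 kg·m²; centre at d = 0.254 m, so the parallel axis theorem gives I = 0.17419 + (4.34)(0.254)² = 0.45419 kg·m².
Total I = 0.918 kg·m²; total mass M = 7.67 kg.
k = √(I/M) = √(0.918/7.67) = 0.34596 m.

0.346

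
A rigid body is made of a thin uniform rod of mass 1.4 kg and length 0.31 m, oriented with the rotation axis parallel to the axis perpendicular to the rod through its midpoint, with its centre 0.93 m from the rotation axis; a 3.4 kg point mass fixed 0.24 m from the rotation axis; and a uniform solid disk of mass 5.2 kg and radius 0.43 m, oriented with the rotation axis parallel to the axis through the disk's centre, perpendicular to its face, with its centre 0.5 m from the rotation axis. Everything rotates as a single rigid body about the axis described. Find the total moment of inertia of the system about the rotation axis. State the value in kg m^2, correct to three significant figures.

3.20

Thin rod: I_cm = (1/12)ML² = (1/12)(1.4)(0.31)² = 0.011212 kg m^2; centre at d = 0.93 m, so I = I_cm + Md² gives I = 0.011212 + (1.4)(0.93)² = 1.2221 kg m^2.
Point mass: I_cm = 0; centre at d = 0.24 m, so I = I_cm + Md² gives I = 0 + (3.4)(0.24)² = 0.19584 kg m^2.
Solid disk: I_cm = (1/2)MR² = (1/2)(5.2)(0.43)² = 0.48074 kg m^2; centre at d = 0.5 m, so I = I_cm + Md² gives I = 0.48074 + (5.2)(0.5)² = 1.7807 kg m^2.
Total I = 1.2221 + 0.19584 + 1.7807 = 3.1987 kg m^2.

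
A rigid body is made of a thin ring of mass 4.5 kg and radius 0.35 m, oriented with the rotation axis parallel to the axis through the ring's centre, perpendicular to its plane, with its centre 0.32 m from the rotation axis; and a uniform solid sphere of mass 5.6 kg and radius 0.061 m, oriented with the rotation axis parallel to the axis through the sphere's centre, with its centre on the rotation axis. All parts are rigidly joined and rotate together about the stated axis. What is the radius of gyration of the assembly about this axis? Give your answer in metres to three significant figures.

0.318

Thin ring: I_cm = MR² = (4.5)(0.35)² = 0.55125 kg m^2; centre at d = 0.32 m, so the parallel axis theorem gives I = 0.55125 + (4.5)(0.32)² = 1.012 kg m^2.
Solid sphere: I_cm = (2/5)MR² = (2/5)(5.6)(0.061)² = 0.008335 kg m^2; axis through the centre, so I = 0.008335 kg m^2.
Total I = 1.0204 kg m^2; total mass M = 10.1 kg.
k = √(I/M) = √(1.0204/10.1) = 0.31785 m.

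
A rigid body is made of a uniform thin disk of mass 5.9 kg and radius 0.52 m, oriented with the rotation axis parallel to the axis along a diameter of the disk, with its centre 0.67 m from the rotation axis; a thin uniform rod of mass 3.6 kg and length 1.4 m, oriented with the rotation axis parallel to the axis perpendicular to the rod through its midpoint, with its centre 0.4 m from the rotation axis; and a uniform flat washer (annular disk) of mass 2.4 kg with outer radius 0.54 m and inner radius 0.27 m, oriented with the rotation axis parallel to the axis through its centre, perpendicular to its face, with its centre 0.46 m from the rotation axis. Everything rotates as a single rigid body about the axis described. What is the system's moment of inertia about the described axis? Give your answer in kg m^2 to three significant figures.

Thin disk: I_cm = (1/4)MR² = (1/4)(5.9)(0.52)² = 0.39884 kg m^2; centre at d = 0.67 m, so the parallel axis theorem gives I = 0.39884 + (5.9)(0.67)² = 3.0474 kg m^2.
Thin rod: I_cm = (1/12)ML² = (1/12)(3.6)(1.4)² = 0.588 kg m^2; centre at d = 0.4 m, so the parallel axis theorem gives I = 0.588 + (3.6)(0.4)² = 1.164 kg m^2.
Annular disk: I_cm = (1/2)M(R²+r²) = (1/2)(2.4)[(0.54)² + (0.27)²] = 0.4374 kg m^2; centre at d = 0.46 m, so the parallel axis theorem gives I = 0.4374 + (2.4)(0.46)² = 0.94524 kg m^2.
Total I = 3.0474 + 1.164 + 0.94524 = 5.1566 kg m^2.

5.16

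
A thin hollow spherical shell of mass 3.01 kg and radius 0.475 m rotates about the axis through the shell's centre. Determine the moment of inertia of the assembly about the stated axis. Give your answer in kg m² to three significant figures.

I_cm = (2/3)MR² = (2/3)(3.01)(0.475)² = 0.45275 kg m²; axis through the centre, so I = 0.45275 kg m².

0.453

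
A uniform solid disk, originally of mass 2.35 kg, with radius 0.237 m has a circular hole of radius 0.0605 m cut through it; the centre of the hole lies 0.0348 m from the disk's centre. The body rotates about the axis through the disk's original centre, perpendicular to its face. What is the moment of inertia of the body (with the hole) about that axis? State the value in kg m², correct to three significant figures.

0.0655

Unpierced body about its centre: I₀ = (1/2)MR² = (1/2)(2.35)(0.237)² = 0.065999 kg m².
The removed disk has mass m = M·(r/R)² = (2.35)(0.0605/0.237)² = 0.15314 kg (same uniform areal density).
Its moment of inertia about the rotation axis (parallel-axis theorem): I_hole = (1/2)mr² + md² = (1/2)(0.15314)(0.0605)² + (0.15314)(0.0348)² = 0.00046572 kg m².
Treating the hole as negative mass, I = I₀ − I_hole = 0.065999 − 0.00046572 = 0.065533 kg m².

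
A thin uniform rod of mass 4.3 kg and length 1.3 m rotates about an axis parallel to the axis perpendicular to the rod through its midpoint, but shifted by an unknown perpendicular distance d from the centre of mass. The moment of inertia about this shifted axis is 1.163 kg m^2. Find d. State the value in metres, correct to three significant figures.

About the centre-of-mass axis, I_cm = (1/12)ML² = (1/12)(4.3)(1.3)² = 0.60558 kg m^2.
Parallel axis theorem: I = I_cm + Md², so Md² = 1.163 − 0.60558 = 0.55742 kg m^2.
d = √(0.55742 / 4.3) = 0.36004 m.

0.360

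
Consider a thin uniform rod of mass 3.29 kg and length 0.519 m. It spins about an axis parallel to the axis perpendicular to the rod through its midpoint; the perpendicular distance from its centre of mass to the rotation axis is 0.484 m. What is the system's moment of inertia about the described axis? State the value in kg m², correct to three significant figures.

I_cm = (1/12)ML² = (1/12)(3.29)(0.519)² = 0.07385 kg m²; centre at d = 0.484 m, so the parallel axis theorem gives I = 0.07385 + (3.29)(0.484)² = 0.84455 kg m².

0.845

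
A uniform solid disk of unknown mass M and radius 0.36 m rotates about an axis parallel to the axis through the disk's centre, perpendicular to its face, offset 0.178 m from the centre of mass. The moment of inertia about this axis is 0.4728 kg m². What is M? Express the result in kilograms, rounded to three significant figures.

4.90

I = I_cm + Md² = (1/2)MR² + Md² = M·[0.5·(0.36)² + (0.178)²] = M·0.096484.
So M = 0.4728 / 0.096484 = 4.9003 kg.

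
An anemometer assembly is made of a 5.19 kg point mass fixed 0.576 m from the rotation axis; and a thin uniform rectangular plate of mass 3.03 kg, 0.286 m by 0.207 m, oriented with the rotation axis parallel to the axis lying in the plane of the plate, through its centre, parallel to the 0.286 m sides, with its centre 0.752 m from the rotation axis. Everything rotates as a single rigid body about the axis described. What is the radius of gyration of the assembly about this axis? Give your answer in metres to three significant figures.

Point mass: I_cm = 0; centre at d = 0.576 m, so the parallel axis theorem gives I = 0 + (5.19)(0.576)² = 1.7219 kg·m².
Rectangular plate: I_cm = (1/12)Mb² = (1/12)(3.03)(0.207)² = 0.010819 kg·m²; centre at d = 0.752 m, so the parallel axis theorem gives I = 0.010819 + (3.03)(0.752)² = 1.7243 kg·m².
Total I = 3.4462 kg·m²; total mass M = 8.22 kg.
k = √(I/M) = √(3.4462/8.22) = 0.64749 m.

0.647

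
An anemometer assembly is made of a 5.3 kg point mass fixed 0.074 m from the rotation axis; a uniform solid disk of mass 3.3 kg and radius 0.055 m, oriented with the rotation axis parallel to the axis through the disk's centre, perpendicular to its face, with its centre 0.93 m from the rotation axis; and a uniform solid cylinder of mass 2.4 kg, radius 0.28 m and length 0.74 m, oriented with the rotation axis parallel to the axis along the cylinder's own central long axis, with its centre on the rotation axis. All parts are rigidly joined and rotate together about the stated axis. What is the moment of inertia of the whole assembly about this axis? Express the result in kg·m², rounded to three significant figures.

2.98

Point mass: I_cm = 0; centre at d = 0.074 m, so the parallel axis theorem gives I = 0 + (5.3)(0.074)² = 0.029023 kg·m².
Solid disk: I_cm = (1/2)MR² = (1/2)(3.3)(0.055)² = 0.0049912 kg·m²; centre at d = 0.93 m, so the parallel axis theorem gives I = 0.0049912 + (3.3)(0.93)² = 2.8592 kg·m².
Solid cylinder: I_cm = (1/2)MR² = (1/2)(2.4)(0.28)² = 0.09408 kg·m²; axis through the centre, so I = 0.09408 kg·m².
Total I = 0.029023 + 2.8592 + 0.09408 = 2.9823 kg·m².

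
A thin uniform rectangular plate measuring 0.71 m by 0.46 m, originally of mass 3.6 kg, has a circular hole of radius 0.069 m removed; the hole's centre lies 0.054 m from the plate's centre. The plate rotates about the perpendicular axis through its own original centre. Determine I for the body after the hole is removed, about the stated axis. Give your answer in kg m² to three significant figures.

0.214

Unpierced body about its centre: I₀ = (1/12)M(a²+b²) = (1/12)(3.6)[(0.71)² + (0.46)²] = 0.21471 kg m².
The removed disk has mass m = M·πr²/(ab) = (3.6)·π(0.069)²/(0.71·0.46) = 0.16487 kg (same uniform areal density).
Its moment of inertia about the rotation axis (parallel-axis theorem): I_hole = (1/2)mr² + md² = (1/2)(0.16487)(0.069)² + (0.16487)(0.054)² = 0.00087322 kg m².
Treating the hole as negative mass, I = I₀ − I_hole = 0.21471 − 0.00087322 = 0.21384 kg m².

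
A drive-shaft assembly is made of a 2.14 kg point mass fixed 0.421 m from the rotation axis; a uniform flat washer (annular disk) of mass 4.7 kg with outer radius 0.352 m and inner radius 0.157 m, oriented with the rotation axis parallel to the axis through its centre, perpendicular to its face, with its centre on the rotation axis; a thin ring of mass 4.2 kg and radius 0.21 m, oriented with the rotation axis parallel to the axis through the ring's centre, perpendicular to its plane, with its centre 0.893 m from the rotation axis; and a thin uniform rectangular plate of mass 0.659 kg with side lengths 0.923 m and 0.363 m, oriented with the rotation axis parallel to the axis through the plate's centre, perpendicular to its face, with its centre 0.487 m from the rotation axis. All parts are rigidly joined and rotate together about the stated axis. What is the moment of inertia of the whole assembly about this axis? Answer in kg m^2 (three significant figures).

4.47

Point mass: I_cm = 0; centre at d = 0.421 m, so I = I_cm + Md² gives I = 0 + (2.14)(0.421)² = 0.3793 kg m^2.
Annular disk: I_cm = (1/2)M(R²+r²) = (1/2)(4.7)[(0.352)² + (0.157)²] = 0.3491 kg m^2; axis through the centre, so I = 0.3491 kg m^2.
Thin ring: I_cm = MR² = (4.2)(0.21)² = 0.18522 kg m^2; centre at d = 0.893 m, so I = I_cm + Md² gives I = 0.18522 + (4.2)(0.893)² = 3.5345 kg m^2.
Rectangular plate: I_cm = (1/12)M(a²+b²) = (1/12)(0.659)[(0.923)² + (0.363)²] = 0.054021 kg m^2; centre at d = 0.487 m, so I = I_cm + Md² gives I = 0.054021 + (0.659)(0.487)² = 0.21032 kg m^2.
Total I = 0.3793 + 0.3491 + 3.5345 + 0.21032 = 4.4732 kg m^2.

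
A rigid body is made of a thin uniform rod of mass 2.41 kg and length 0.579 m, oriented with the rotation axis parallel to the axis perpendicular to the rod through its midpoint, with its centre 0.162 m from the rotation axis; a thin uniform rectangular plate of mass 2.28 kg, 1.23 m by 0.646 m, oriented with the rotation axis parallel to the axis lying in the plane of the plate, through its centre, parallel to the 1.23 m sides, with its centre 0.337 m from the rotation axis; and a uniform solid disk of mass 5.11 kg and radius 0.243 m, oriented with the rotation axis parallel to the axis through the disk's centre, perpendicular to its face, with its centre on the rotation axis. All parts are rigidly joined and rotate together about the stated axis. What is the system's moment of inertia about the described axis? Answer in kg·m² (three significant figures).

Thin rod: I_cm = (1/12)ML² = (1/12)(2.41)(0.579)² = 0.067328 kg·m²; centre at d = 0.162 m, so the parallel axis theorem gives I = 0.067328 + (2.41)(0.162)² = 0.13058 kg·m².
Rectangular plate: I_cm = (1/12)Mb² = (1/12)(2.28)(0.646)² = 0.07929 kg·m²; centre at d = 0.337 m, so the parallel axis theorem gives I = 0.07929 + (2.28)(0.337)² = 0.33823 kg·m².
Solid disk: I_cm = (1/2)MR² = (1/2)(5.11)(0.243)² = 0.15087 kg·m²; axis through the centre, so I = 0.15087 kg·m².
Total I = 0.13058 + 0.33823 + 0.15087 = 0.61967 kg·m².

0.620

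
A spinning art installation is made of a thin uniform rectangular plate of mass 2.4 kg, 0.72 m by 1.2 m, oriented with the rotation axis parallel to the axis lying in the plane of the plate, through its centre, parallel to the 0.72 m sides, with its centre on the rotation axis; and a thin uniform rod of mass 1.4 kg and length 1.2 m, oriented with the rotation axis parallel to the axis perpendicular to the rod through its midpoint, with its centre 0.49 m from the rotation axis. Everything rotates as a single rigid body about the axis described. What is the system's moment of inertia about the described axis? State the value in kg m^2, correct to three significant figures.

Rectangular plate: I_cm = (1/12)Mb² = (1/12)(2.4)(1.2)² = 0.288 kg m^2; axis through the centre, so I = 0.288 kg m^2.
Thin rod: I_cm = (1/12)ML² = (1/12)(1.4)(1.2)² = 0.168 kg m^2; centre at d = 0.49 m, so the parallel axis theorem gives I = 0.168 + (1.4)(0.49)² = 0.50414 kg m^2.
Total I = 0.288 + 0.50414 = 0.79214 kg m^2.

0.792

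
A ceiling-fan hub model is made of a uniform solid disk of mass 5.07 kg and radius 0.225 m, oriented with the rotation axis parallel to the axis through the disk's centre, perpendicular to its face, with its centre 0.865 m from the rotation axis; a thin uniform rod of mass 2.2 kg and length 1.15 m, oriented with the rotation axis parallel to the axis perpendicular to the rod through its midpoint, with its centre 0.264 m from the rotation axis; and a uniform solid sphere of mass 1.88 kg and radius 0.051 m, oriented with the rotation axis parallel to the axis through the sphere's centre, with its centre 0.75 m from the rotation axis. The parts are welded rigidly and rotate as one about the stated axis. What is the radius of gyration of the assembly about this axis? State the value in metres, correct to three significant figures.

0.767

Solid disk: I_cm = (1/2)MR² = (1/2)(5.07)(0.225)² = 0.12833 kg·m²; centre at d = 0.865 m, so the parallel axis theorem gives I = 0.12833 + (5.07)(0.865)² = 3.9218 kg·m².
Thin rod: I_cm = (1/12)ML² = (1/12)(2.2)(1.15)² = 0.24246 kg·m²; centre at d = 0.264 m, so the parallel axis theorem gives I = 0.24246 + (2.2)(0.264)² = 0.39579 kg·m².
Solid sphere: I_cm = (2/5)MR² = (2/5)(1.88)(0.051)² = 0.001956 kg·m²; centre at d = 0.75 m, so the parallel axis theorem gives I = 0.001956 + (1.88)(0.75)² = 1.0595 kg·m².
Total I = 5.3771 kg·m²; total mass M = 9.15 kg.
k = √(I/M) = √(5.3771/9.15) = 0.76659 m.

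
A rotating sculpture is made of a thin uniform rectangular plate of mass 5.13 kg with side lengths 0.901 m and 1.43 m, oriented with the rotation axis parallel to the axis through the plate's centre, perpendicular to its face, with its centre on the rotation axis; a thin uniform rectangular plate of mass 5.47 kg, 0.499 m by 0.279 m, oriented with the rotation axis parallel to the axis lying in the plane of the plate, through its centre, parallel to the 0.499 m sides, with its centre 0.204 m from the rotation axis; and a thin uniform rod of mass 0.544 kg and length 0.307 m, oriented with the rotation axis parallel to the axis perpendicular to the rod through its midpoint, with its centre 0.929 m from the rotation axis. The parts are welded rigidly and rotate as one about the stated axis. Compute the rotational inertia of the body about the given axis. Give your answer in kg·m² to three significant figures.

1.96

Rectangular plate: I_cm = (1/12)M(a²+b²) = (1/12)(5.13)[(0.901)² + (1.43)²] = 1.2212 kg·m²; axis through the centre, so I = 1.2212 kg·m².
Rectangular plate: I_cm = (1/12)Mb² = (1/12)(5.47)(0.279)² = 0.035483 kg·m²; centre at d = 0.204 m, so I = I_cm + Md² gives I = 0.035483 + (5.47)(0.204)² = 0.26312 kg·m².
Thin rod: I_cm = (1/12)ML² = (1/12)(0.544)(0.307)² = 0.0042726 kg·m²; centre at d = 0.929 m, so I = I_cm + Md² gives I = 0.0042726 + (0.544)(0.929)² = 0.47377 kg·m².
Total I = 1.2212 + 0.26312 + 0.47377 = 1.9581 kg·m².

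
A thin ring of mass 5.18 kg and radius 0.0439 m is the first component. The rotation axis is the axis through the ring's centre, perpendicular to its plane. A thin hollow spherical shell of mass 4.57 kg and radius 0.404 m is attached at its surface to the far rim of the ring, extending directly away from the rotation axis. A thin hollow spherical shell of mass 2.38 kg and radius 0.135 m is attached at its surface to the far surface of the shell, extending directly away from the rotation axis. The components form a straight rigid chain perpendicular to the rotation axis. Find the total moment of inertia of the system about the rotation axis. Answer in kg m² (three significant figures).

Thin ring: I_cm = MR² = (5.18)(0.0439)² = 0.0099829 kg m²; axis through the centre, so I = 0.0099829 kg m².
Spherical shell: I_cm = (2/3)MR² = (2/3)(4.57)(0.404)² = 0.49726 kg m²; centre at d = 0.0439 + 0.404 = 0.4479 m, so I = I_cm + Md² gives I = 0.49726 + (4.57)(0.4479)² = 1.4141 kg m².
Spherical shell: I_cm = (2/3)MR² = (2/3)(2.38)(0.135)² = 0.028917 kg m²; centre at d = 0.0439 + 0.404 + 0.404 + 0.135 = 0.9869 m, so I = I_cm + Md² gives I = 0.028917 + (2.38)(0.9869)² = 2.347 kg m².
Total I = 0.0099829 + 1.4141 + 2.347 = 3.771 kg m².

3.77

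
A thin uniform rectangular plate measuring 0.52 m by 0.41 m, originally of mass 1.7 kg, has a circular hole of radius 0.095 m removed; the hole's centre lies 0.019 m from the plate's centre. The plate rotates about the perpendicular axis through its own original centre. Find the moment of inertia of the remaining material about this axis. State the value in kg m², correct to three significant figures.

0.0610

Unpierced body about its centre: I₀ = (1/12)M(a²+b²) = (1/12)(1.7)[(0.52)² + (0.41)²] = 0.062121 kg m².
The removed disk has mass m = M·πr²/(ab) = (1.7)·π(0.095)²/(0.52·0.41) = 0.22608 kg (same uniform areal density).
Its moment of inertia about the rotation axis (parallel-axis theorem): I_hole = (1/2)mr² + md² = (1/2)(0.22608)(0.095)² + (0.22608)(0.019)² = 0.0011018 kg m².
Treating the hole as negative mass, I = I₀ − I_hole = 0.062121 − 0.0011018 = 0.061019 kg m².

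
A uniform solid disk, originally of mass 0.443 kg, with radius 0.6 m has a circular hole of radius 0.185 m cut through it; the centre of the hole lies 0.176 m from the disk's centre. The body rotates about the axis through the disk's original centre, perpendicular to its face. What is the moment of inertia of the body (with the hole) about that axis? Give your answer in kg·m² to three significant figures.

Unpierced body about its centre: I₀ = (1/2)MR² = (1/2)(0.443)(0.6)² = 0.07974 kg·m².
The removed disk has mass m = M·(r/R)² = (0.443)(0.185/0.6)² = 0.042116 kg (same uniform areal density).
Its moment of inertia about the rotation axis (parallel-axis theorem): I_hole = (1/2)mr² + md² = (1/2)(0.042116)(0.185)² + (0.042116)(0.176)² = 0.0020253 kg·m².
Treating the hole as negative mass, I = I₀ − I_hole = 0.07974 − 0.0020253 = 0.077715 kg·m².

0.0777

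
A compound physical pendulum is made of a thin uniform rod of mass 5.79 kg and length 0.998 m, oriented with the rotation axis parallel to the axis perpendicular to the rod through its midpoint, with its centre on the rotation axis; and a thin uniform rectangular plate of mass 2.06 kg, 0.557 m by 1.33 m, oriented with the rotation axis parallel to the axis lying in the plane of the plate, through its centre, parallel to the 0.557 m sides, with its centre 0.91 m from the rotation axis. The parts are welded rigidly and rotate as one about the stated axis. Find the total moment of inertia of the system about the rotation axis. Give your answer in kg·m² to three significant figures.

2.49

Thin rod: I_cm = (1/12)ML² = (1/12)(5.79)(0.998)² = 0.48057 kg·m²; axis through the centre, so I = 0.48057 kg·m².
Rectangular plate: I_cm = (1/12)Mb² = (1/12)(2.06)(1.33)² = 0.30366 kg·m²; centre at d = 0.91 m, so I = I_cm + Md² gives I = 0.30366 + (2.06)(0.91)² = 2.0095 kg·m².
Total I = 0.48057 + 2.0095 = 2.4901 kg·m².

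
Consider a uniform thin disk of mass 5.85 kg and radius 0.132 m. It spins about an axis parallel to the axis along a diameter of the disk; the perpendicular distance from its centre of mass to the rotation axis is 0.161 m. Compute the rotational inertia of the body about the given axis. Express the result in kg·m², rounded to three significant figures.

0.177

I_cm = (1/4)MR² = (1/4)(5.85)(0.132)² = 0.025483 kg·m²; centre at d = 0.161 m, so I = I_cm + Md² gives I = 0.025483 + (5.85)(0.161)² = 0.17712 kg·m².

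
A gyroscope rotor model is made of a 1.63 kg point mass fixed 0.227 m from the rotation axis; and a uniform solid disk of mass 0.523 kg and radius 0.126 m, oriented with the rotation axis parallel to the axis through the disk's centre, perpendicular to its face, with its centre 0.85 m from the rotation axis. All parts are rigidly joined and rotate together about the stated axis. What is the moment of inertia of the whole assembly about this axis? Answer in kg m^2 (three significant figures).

0.466

Point mass: I_cm = 0; centre at d = 0.227 m, so the parallel axis theorem gives I = 0 + (1.63)(0.227)² = 0.083992 kg m^2.
Solid disk: I_cm = (1/2)MR² = (1/2)(0.523)(0.126)² = 0.0041516 kg m^2; centre at d = 0.85 m, so the parallel axis theorem gives I = 0.0041516 + (0.523)(0.85)² = 0.38202 kg m^2.
Total I = 0.083992 + 0.38202 = 0.46601 kg m^2.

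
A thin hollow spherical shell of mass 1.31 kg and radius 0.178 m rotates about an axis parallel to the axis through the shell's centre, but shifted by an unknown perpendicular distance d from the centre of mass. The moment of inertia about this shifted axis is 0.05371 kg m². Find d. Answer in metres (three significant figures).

0.141

About the centre-of-mass axis, I_cm = (2/3)MR² = (2/3)(1.31)(0.178)² = 0.027671 kg m².
Parallel axis theorem: I = I_cm + Md², so Md² = 0.05371 − 0.027671 = 0.026039 kg m².
d = √(0.026039 / 1.31) = 0.14099 m.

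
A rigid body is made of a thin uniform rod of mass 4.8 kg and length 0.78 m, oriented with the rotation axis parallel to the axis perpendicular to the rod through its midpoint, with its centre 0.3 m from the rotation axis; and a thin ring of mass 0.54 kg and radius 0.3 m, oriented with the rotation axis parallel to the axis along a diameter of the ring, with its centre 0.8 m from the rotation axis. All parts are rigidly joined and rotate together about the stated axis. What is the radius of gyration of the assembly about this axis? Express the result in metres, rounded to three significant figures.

Thin rod: I_cm = (1/12)ML² = (1/12)(4.8)(0.78)² = 0.24336 kg m²; centre at d = 0.3 m, so I = I_cm + Md² gives I = 0.24336 + (4.8)(0.3)² = 0.67536 kg m².
Thin ring: I_cm = (1/2)MR² = (1/2)(0.54)(0.3)² = 0.0243 kg m²; centre at d = 0.8 m, so I = I_cm + Md² gives I = 0.0243 + (0.54)(0.8)² = 0.3699 kg m².
Total I = 1.0453 kg m²; total mass M = 5.34 kg.
k = √(I/M) = √(1.0453/5.34) = 0.44243 m.

0.442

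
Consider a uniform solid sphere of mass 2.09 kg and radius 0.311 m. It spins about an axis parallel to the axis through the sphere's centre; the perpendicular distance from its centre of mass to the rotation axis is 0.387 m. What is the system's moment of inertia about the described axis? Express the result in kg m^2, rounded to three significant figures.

I_cm = (2/5)MR² = (2/5)(2.09)(0.311)² = 0.080859 kg m^2; centre at d = 0.387 m, so I = I_cm + Md² gives I = 0.080859 + (2.09)(0.387)² = 0.39388 kg m^2.

0.394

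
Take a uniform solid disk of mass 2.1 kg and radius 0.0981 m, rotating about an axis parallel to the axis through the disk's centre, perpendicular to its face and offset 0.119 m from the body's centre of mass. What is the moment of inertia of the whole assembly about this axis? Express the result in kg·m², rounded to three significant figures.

0.0398

I_cm = (1/2)MR² = (1/2)(2.1)(0.0981)² = 0.010105 kg·m²; centre at d = 0.119 m, so the parallel axis theorem gives I = 0.010105 + (2.1)(0.119)² = 0.039843 kg·m².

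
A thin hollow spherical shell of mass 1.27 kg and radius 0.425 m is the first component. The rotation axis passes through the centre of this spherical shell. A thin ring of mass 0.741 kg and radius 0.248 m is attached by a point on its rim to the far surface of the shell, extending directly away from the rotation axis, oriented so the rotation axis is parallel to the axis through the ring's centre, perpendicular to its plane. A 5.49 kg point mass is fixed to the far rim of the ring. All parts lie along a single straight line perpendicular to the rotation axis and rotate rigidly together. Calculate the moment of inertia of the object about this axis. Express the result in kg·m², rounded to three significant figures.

5.19

Spherical shell: I_cm = (2/3)MR² = (2/3)(1.27)(0.425)² = 0.15293 kg·m²; axis through the centre, so I = 0.15293 kg·m².
Thin ring: I_cm = MR² = (0.741)(0.248)² = 0.045574 kg·m²; centre at d = 0.425 + 0.248 = 0.673 m, so the parallel axis theorem gives I = 0.045574 + (0.741)(0.673)² = 0.38119 kg·m².
Point mass: I_cm = 0; centre at d = 0.425 + 0.248 + 0.248 = 0.921 m, so the parallel axis theorem gives I = 0 + (5.49)(0.921)² = 4.6568 kg·m².
Total I = 0.15293 + 0.38119 + 4.6568 = 5.191 kg·m².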